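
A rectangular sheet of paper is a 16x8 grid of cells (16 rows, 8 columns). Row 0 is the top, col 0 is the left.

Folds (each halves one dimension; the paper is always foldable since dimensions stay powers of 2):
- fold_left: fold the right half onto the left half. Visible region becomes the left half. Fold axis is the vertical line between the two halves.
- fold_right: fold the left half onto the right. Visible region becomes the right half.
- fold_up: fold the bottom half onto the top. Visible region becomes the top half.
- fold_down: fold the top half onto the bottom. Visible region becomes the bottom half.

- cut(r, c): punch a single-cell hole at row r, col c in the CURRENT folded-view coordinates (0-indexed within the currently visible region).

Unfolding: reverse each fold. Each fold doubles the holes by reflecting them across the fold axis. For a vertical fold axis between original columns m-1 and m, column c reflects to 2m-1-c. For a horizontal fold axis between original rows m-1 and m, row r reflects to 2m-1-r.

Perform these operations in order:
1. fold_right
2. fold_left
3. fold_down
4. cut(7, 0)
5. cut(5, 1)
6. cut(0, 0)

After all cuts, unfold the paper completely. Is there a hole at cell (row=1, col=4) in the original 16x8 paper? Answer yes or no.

Answer: no

Derivation:
Op 1 fold_right: fold axis v@4; visible region now rows[0,16) x cols[4,8) = 16x4
Op 2 fold_left: fold axis v@6; visible region now rows[0,16) x cols[4,6) = 16x2
Op 3 fold_down: fold axis h@8; visible region now rows[8,16) x cols[4,6) = 8x2
Op 4 cut(7, 0): punch at orig (15,4); cuts so far [(15, 4)]; region rows[8,16) x cols[4,6) = 8x2
Op 5 cut(5, 1): punch at orig (13,5); cuts so far [(13, 5), (15, 4)]; region rows[8,16) x cols[4,6) = 8x2
Op 6 cut(0, 0): punch at orig (8,4); cuts so far [(8, 4), (13, 5), (15, 4)]; region rows[8,16) x cols[4,6) = 8x2
Unfold 1 (reflect across h@8): 6 holes -> [(0, 4), (2, 5), (7, 4), (8, 4), (13, 5), (15, 4)]
Unfold 2 (reflect across v@6): 12 holes -> [(0, 4), (0, 7), (2, 5), (2, 6), (7, 4), (7, 7), (8, 4), (8, 7), (13, 5), (13, 6), (15, 4), (15, 7)]
Unfold 3 (reflect across v@4): 24 holes -> [(0, 0), (0, 3), (0, 4), (0, 7), (2, 1), (2, 2), (2, 5), (2, 6), (7, 0), (7, 3), (7, 4), (7, 7), (8, 0), (8, 3), (8, 4), (8, 7), (13, 1), (13, 2), (13, 5), (13, 6), (15, 0), (15, 3), (15, 4), (15, 7)]
Holes: [(0, 0), (0, 3), (0, 4), (0, 7), (2, 1), (2, 2), (2, 5), (2, 6), (7, 0), (7, 3), (7, 4), (7, 7), (8, 0), (8, 3), (8, 4), (8, 7), (13, 1), (13, 2), (13, 5), (13, 6), (15, 0), (15, 3), (15, 4), (15, 7)]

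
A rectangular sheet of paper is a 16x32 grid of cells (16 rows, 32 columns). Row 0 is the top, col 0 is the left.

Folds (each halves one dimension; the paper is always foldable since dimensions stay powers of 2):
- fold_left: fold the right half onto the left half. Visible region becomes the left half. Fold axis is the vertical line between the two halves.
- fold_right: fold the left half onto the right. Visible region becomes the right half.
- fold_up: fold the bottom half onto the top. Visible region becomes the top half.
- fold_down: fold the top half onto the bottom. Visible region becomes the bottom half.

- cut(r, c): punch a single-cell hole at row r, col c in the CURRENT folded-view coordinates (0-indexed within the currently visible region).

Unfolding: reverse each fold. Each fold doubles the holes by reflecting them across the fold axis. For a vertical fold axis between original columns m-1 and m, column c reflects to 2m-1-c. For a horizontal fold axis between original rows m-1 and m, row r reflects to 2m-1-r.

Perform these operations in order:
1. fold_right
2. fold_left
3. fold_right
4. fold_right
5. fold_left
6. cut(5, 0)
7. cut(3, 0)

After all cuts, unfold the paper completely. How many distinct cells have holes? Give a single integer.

Op 1 fold_right: fold axis v@16; visible region now rows[0,16) x cols[16,32) = 16x16
Op 2 fold_left: fold axis v@24; visible region now rows[0,16) x cols[16,24) = 16x8
Op 3 fold_right: fold axis v@20; visible region now rows[0,16) x cols[20,24) = 16x4
Op 4 fold_right: fold axis v@22; visible region now rows[0,16) x cols[22,24) = 16x2
Op 5 fold_left: fold axis v@23; visible region now rows[0,16) x cols[22,23) = 16x1
Op 6 cut(5, 0): punch at orig (5,22); cuts so far [(5, 22)]; region rows[0,16) x cols[22,23) = 16x1
Op 7 cut(3, 0): punch at orig (3,22); cuts so far [(3, 22), (5, 22)]; region rows[0,16) x cols[22,23) = 16x1
Unfold 1 (reflect across v@23): 4 holes -> [(3, 22), (3, 23), (5, 22), (5, 23)]
Unfold 2 (reflect across v@22): 8 holes -> [(3, 20), (3, 21), (3, 22), (3, 23), (5, 20), (5, 21), (5, 22), (5, 23)]
Unfold 3 (reflect across v@20): 16 holes -> [(3, 16), (3, 17), (3, 18), (3, 19), (3, 20), (3, 21), (3, 22), (3, 23), (5, 16), (5, 17), (5, 18), (5, 19), (5, 20), (5, 21), (5, 22), (5, 23)]
Unfold 4 (reflect across v@24): 32 holes -> [(3, 16), (3, 17), (3, 18), (3, 19), (3, 20), (3, 21), (3, 22), (3, 23), (3, 24), (3, 25), (3, 26), (3, 27), (3, 28), (3, 29), (3, 30), (3, 31), (5, 16), (5, 17), (5, 18), (5, 19), (5, 20), (5, 21), (5, 22), (5, 23), (5, 24), (5, 25), (5, 26), (5, 27), (5, 28), (5, 29), (5, 30), (5, 31)]
Unfold 5 (reflect across v@16): 64 holes -> [(3, 0), (3, 1), (3, 2), (3, 3), (3, 4), (3, 5), (3, 6), (3, 7), (3, 8), (3, 9), (3, 10), (3, 11), (3, 12), (3, 13), (3, 14), (3, 15), (3, 16), (3, 17), (3, 18), (3, 19), (3, 20), (3, 21), (3, 22), (3, 23), (3, 24), (3, 25), (3, 26), (3, 27), (3, 28), (3, 29), (3, 30), (3, 31), (5, 0), (5, 1), (5, 2), (5, 3), (5, 4), (5, 5), (5, 6), (5, 7), (5, 8), (5, 9), (5, 10), (5, 11), (5, 12), (5, 13), (5, 14), (5, 15), (5, 16), (5, 17), (5, 18), (5, 19), (5, 20), (5, 21), (5, 22), (5, 23), (5, 24), (5, 25), (5, 26), (5, 27), (5, 28), (5, 29), (5, 30), (5, 31)]

Answer: 64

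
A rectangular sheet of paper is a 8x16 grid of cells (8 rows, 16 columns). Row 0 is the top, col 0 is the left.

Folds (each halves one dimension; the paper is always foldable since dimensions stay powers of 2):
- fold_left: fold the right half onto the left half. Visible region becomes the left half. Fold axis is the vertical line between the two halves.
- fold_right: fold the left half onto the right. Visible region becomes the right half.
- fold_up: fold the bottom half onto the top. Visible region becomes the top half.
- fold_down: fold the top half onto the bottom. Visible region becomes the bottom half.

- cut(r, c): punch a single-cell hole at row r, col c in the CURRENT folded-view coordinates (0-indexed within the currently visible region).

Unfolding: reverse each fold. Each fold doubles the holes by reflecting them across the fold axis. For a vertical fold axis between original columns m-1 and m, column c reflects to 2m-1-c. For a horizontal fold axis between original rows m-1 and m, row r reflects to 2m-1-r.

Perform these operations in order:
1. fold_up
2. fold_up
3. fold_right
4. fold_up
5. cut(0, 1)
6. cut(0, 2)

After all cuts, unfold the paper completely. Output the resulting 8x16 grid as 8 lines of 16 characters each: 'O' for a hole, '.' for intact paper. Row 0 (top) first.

Answer: .....OO..OO.....
.....OO..OO.....
.....OO..OO.....
.....OO..OO.....
.....OO..OO.....
.....OO..OO.....
.....OO..OO.....
.....OO..OO.....

Derivation:
Op 1 fold_up: fold axis h@4; visible region now rows[0,4) x cols[0,16) = 4x16
Op 2 fold_up: fold axis h@2; visible region now rows[0,2) x cols[0,16) = 2x16
Op 3 fold_right: fold axis v@8; visible region now rows[0,2) x cols[8,16) = 2x8
Op 4 fold_up: fold axis h@1; visible region now rows[0,1) x cols[8,16) = 1x8
Op 5 cut(0, 1): punch at orig (0,9); cuts so far [(0, 9)]; region rows[0,1) x cols[8,16) = 1x8
Op 6 cut(0, 2): punch at orig (0,10); cuts so far [(0, 9), (0, 10)]; region rows[0,1) x cols[8,16) = 1x8
Unfold 1 (reflect across h@1): 4 holes -> [(0, 9), (0, 10), (1, 9), (1, 10)]
Unfold 2 (reflect across v@8): 8 holes -> [(0, 5), (0, 6), (0, 9), (0, 10), (1, 5), (1, 6), (1, 9), (1, 10)]
Unfold 3 (reflect across h@2): 16 holes -> [(0, 5), (0, 6), (0, 9), (0, 10), (1, 5), (1, 6), (1, 9), (1, 10), (2, 5), (2, 6), (2, 9), (2, 10), (3, 5), (3, 6), (3, 9), (3, 10)]
Unfold 4 (reflect across h@4): 32 holes -> [(0, 5), (0, 6), (0, 9), (0, 10), (1, 5), (1, 6), (1, 9), (1, 10), (2, 5), (2, 6), (2, 9), (2, 10), (3, 5), (3, 6), (3, 9), (3, 10), (4, 5), (4, 6), (4, 9), (4, 10), (5, 5), (5, 6), (5, 9), (5, 10), (6, 5), (6, 6), (6, 9), (6, 10), (7, 5), (7, 6), (7, 9), (7, 10)]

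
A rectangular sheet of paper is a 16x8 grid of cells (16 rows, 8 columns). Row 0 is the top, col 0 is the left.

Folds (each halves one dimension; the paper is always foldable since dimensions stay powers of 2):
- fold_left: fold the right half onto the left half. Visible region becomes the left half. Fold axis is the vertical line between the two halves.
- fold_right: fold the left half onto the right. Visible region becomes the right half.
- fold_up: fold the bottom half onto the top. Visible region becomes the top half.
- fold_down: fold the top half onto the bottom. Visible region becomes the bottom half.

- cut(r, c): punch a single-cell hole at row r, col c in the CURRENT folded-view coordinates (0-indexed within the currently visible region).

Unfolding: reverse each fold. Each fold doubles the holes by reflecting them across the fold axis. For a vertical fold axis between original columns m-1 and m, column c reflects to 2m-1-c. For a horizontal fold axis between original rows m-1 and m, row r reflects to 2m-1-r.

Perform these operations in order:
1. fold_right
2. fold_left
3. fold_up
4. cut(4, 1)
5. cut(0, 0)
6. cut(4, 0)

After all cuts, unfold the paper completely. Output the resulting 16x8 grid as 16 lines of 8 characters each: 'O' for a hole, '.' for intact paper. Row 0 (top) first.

Op 1 fold_right: fold axis v@4; visible region now rows[0,16) x cols[4,8) = 16x4
Op 2 fold_left: fold axis v@6; visible region now rows[0,16) x cols[4,6) = 16x2
Op 3 fold_up: fold axis h@8; visible region now rows[0,8) x cols[4,6) = 8x2
Op 4 cut(4, 1): punch at orig (4,5); cuts so far [(4, 5)]; region rows[0,8) x cols[4,6) = 8x2
Op 5 cut(0, 0): punch at orig (0,4); cuts so far [(0, 4), (4, 5)]; region rows[0,8) x cols[4,6) = 8x2
Op 6 cut(4, 0): punch at orig (4,4); cuts so far [(0, 4), (4, 4), (4, 5)]; region rows[0,8) x cols[4,6) = 8x2
Unfold 1 (reflect across h@8): 6 holes -> [(0, 4), (4, 4), (4, 5), (11, 4), (11, 5), (15, 4)]
Unfold 2 (reflect across v@6): 12 holes -> [(0, 4), (0, 7), (4, 4), (4, 5), (4, 6), (4, 7), (11, 4), (11, 5), (11, 6), (11, 7), (15, 4), (15, 7)]
Unfold 3 (reflect across v@4): 24 holes -> [(0, 0), (0, 3), (0, 4), (0, 7), (4, 0), (4, 1), (4, 2), (4, 3), (4, 4), (4, 5), (4, 6), (4, 7), (11, 0), (11, 1), (11, 2), (11, 3), (11, 4), (11, 5), (11, 6), (11, 7), (15, 0), (15, 3), (15, 4), (15, 7)]

Answer: O..OO..O
........
........
........
OOOOOOOO
........
........
........
........
........
........
OOOOOOOO
........
........
........
O..OO..O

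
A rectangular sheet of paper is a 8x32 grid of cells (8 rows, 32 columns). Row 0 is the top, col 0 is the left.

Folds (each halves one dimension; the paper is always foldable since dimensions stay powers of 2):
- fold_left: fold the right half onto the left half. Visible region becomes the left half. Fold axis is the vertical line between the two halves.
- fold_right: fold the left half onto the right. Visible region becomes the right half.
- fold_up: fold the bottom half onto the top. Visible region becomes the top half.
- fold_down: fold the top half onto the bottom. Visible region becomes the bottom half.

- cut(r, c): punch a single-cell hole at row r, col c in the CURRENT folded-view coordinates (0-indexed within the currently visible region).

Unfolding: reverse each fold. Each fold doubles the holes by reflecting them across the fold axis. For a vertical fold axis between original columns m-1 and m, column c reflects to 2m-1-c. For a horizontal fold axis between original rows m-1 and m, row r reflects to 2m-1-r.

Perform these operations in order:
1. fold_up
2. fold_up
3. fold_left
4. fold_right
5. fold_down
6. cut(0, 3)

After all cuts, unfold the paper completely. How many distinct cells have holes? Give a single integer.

Answer: 32

Derivation:
Op 1 fold_up: fold axis h@4; visible region now rows[0,4) x cols[0,32) = 4x32
Op 2 fold_up: fold axis h@2; visible region now rows[0,2) x cols[0,32) = 2x32
Op 3 fold_left: fold axis v@16; visible region now rows[0,2) x cols[0,16) = 2x16
Op 4 fold_right: fold axis v@8; visible region now rows[0,2) x cols[8,16) = 2x8
Op 5 fold_down: fold axis h@1; visible region now rows[1,2) x cols[8,16) = 1x8
Op 6 cut(0, 3): punch at orig (1,11); cuts so far [(1, 11)]; region rows[1,2) x cols[8,16) = 1x8
Unfold 1 (reflect across h@1): 2 holes -> [(0, 11), (1, 11)]
Unfold 2 (reflect across v@8): 4 holes -> [(0, 4), (0, 11), (1, 4), (1, 11)]
Unfold 3 (reflect across v@16): 8 holes -> [(0, 4), (0, 11), (0, 20), (0, 27), (1, 4), (1, 11), (1, 20), (1, 27)]
Unfold 4 (reflect across h@2): 16 holes -> [(0, 4), (0, 11), (0, 20), (0, 27), (1, 4), (1, 11), (1, 20), (1, 27), (2, 4), (2, 11), (2, 20), (2, 27), (3, 4), (3, 11), (3, 20), (3, 27)]
Unfold 5 (reflect across h@4): 32 holes -> [(0, 4), (0, 11), (0, 20), (0, 27), (1, 4), (1, 11), (1, 20), (1, 27), (2, 4), (2, 11), (2, 20), (2, 27), (3, 4), (3, 11), (3, 20), (3, 27), (4, 4), (4, 11), (4, 20), (4, 27), (5, 4), (5, 11), (5, 20), (5, 27), (6, 4), (6, 11), (6, 20), (6, 27), (7, 4), (7, 11), (7, 20), (7, 27)]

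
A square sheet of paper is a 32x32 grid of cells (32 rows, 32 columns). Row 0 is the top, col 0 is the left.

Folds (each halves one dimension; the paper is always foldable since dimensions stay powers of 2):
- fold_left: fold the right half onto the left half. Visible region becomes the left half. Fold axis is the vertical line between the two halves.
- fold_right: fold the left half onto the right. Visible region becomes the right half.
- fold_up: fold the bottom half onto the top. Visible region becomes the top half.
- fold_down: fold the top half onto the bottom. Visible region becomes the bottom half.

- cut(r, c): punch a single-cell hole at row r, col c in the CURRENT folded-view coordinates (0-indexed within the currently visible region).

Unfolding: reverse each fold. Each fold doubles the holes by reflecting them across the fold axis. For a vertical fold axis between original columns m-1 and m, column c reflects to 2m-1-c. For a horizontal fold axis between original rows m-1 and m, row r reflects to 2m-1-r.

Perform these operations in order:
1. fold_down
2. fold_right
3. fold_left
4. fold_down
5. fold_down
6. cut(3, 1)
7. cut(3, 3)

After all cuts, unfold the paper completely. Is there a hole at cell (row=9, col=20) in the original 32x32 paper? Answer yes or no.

Op 1 fold_down: fold axis h@16; visible region now rows[16,32) x cols[0,32) = 16x32
Op 2 fold_right: fold axis v@16; visible region now rows[16,32) x cols[16,32) = 16x16
Op 3 fold_left: fold axis v@24; visible region now rows[16,32) x cols[16,24) = 16x8
Op 4 fold_down: fold axis h@24; visible region now rows[24,32) x cols[16,24) = 8x8
Op 5 fold_down: fold axis h@28; visible region now rows[28,32) x cols[16,24) = 4x8
Op 6 cut(3, 1): punch at orig (31,17); cuts so far [(31, 17)]; region rows[28,32) x cols[16,24) = 4x8
Op 7 cut(3, 3): punch at orig (31,19); cuts so far [(31, 17), (31, 19)]; region rows[28,32) x cols[16,24) = 4x8
Unfold 1 (reflect across h@28): 4 holes -> [(24, 17), (24, 19), (31, 17), (31, 19)]
Unfold 2 (reflect across h@24): 8 holes -> [(16, 17), (16, 19), (23, 17), (23, 19), (24, 17), (24, 19), (31, 17), (31, 19)]
Unfold 3 (reflect across v@24): 16 holes -> [(16, 17), (16, 19), (16, 28), (16, 30), (23, 17), (23, 19), (23, 28), (23, 30), (24, 17), (24, 19), (24, 28), (24, 30), (31, 17), (31, 19), (31, 28), (31, 30)]
Unfold 4 (reflect across v@16): 32 holes -> [(16, 1), (16, 3), (16, 12), (16, 14), (16, 17), (16, 19), (16, 28), (16, 30), (23, 1), (23, 3), (23, 12), (23, 14), (23, 17), (23, 19), (23, 28), (23, 30), (24, 1), (24, 3), (24, 12), (24, 14), (24, 17), (24, 19), (24, 28), (24, 30), (31, 1), (31, 3), (31, 12), (31, 14), (31, 17), (31, 19), (31, 28), (31, 30)]
Unfold 5 (reflect across h@16): 64 holes -> [(0, 1), (0, 3), (0, 12), (0, 14), (0, 17), (0, 19), (0, 28), (0, 30), (7, 1), (7, 3), (7, 12), (7, 14), (7, 17), (7, 19), (7, 28), (7, 30), (8, 1), (8, 3), (8, 12), (8, 14), (8, 17), (8, 19), (8, 28), (8, 30), (15, 1), (15, 3), (15, 12), (15, 14), (15, 17), (15, 19), (15, 28), (15, 30), (16, 1), (16, 3), (16, 12), (16, 14), (16, 17), (16, 19), (16, 28), (16, 30), (23, 1), (23, 3), (23, 12), (23, 14), (23, 17), (23, 19), (23, 28), (23, 30), (24, 1), (24, 3), (24, 12), (24, 14), (24, 17), (24, 19), (24, 28), (24, 30), (31, 1), (31, 3), (31, 12), (31, 14), (31, 17), (31, 19), (31, 28), (31, 30)]
Holes: [(0, 1), (0, 3), (0, 12), (0, 14), (0, 17), (0, 19), (0, 28), (0, 30), (7, 1), (7, 3), (7, 12), (7, 14), (7, 17), (7, 19), (7, 28), (7, 30), (8, 1), (8, 3), (8, 12), (8, 14), (8, 17), (8, 19), (8, 28), (8, 30), (15, 1), (15, 3), (15, 12), (15, 14), (15, 17), (15, 19), (15, 28), (15, 30), (16, 1), (16, 3), (16, 12), (16, 14), (16, 17), (16, 19), (16, 28), (16, 30), (23, 1), (23, 3), (23, 12), (23, 14), (23, 17), (23, 19), (23, 28), (23, 30), (24, 1), (24, 3), (24, 12), (24, 14), (24, 17), (24, 19), (24, 28), (24, 30), (31, 1), (31, 3), (31, 12), (31, 14), (31, 17), (31, 19), (31, 28), (31, 30)]

Answer: no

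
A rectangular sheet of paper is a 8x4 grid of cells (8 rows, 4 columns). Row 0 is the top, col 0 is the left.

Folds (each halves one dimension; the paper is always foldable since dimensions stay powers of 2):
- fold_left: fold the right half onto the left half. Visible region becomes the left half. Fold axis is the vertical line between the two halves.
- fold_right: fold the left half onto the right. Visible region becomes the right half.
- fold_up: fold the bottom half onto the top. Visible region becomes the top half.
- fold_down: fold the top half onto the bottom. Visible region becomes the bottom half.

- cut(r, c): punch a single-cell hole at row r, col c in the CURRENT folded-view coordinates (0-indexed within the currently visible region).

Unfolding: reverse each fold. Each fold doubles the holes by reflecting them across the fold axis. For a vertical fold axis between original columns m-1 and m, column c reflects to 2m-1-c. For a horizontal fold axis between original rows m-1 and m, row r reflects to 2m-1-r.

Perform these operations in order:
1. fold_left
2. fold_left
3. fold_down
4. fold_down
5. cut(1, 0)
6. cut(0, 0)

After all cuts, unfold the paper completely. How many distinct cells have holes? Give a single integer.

Op 1 fold_left: fold axis v@2; visible region now rows[0,8) x cols[0,2) = 8x2
Op 2 fold_left: fold axis v@1; visible region now rows[0,8) x cols[0,1) = 8x1
Op 3 fold_down: fold axis h@4; visible region now rows[4,8) x cols[0,1) = 4x1
Op 4 fold_down: fold axis h@6; visible region now rows[6,8) x cols[0,1) = 2x1
Op 5 cut(1, 0): punch at orig (7,0); cuts so far [(7, 0)]; region rows[6,8) x cols[0,1) = 2x1
Op 6 cut(0, 0): punch at orig (6,0); cuts so far [(6, 0), (7, 0)]; region rows[6,8) x cols[0,1) = 2x1
Unfold 1 (reflect across h@6): 4 holes -> [(4, 0), (5, 0), (6, 0), (7, 0)]
Unfold 2 (reflect across h@4): 8 holes -> [(0, 0), (1, 0), (2, 0), (3, 0), (4, 0), (5, 0), (6, 0), (7, 0)]
Unfold 3 (reflect across v@1): 16 holes -> [(0, 0), (0, 1), (1, 0), (1, 1), (2, 0), (2, 1), (3, 0), (3, 1), (4, 0), (4, 1), (5, 0), (5, 1), (6, 0), (6, 1), (7, 0), (7, 1)]
Unfold 4 (reflect across v@2): 32 holes -> [(0, 0), (0, 1), (0, 2), (0, 3), (1, 0), (1, 1), (1, 2), (1, 3), (2, 0), (2, 1), (2, 2), (2, 3), (3, 0), (3, 1), (3, 2), (3, 3), (4, 0), (4, 1), (4, 2), (4, 3), (5, 0), (5, 1), (5, 2), (5, 3), (6, 0), (6, 1), (6, 2), (6, 3), (7, 0), (7, 1), (7, 2), (7, 3)]

Answer: 32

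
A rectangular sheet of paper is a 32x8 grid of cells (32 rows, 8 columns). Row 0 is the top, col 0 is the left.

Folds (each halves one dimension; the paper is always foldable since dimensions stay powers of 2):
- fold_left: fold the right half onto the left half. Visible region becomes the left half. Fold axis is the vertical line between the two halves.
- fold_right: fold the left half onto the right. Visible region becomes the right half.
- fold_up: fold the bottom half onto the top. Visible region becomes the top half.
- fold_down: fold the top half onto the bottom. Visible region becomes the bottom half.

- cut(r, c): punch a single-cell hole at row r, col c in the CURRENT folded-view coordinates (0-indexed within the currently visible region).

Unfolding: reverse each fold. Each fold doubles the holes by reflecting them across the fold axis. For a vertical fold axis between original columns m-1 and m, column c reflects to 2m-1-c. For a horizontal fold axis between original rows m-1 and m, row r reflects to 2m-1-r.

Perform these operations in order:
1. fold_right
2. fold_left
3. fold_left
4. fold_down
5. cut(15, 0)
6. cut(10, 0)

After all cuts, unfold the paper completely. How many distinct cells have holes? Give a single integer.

Answer: 32

Derivation:
Op 1 fold_right: fold axis v@4; visible region now rows[0,32) x cols[4,8) = 32x4
Op 2 fold_left: fold axis v@6; visible region now rows[0,32) x cols[4,6) = 32x2
Op 3 fold_left: fold axis v@5; visible region now rows[0,32) x cols[4,5) = 32x1
Op 4 fold_down: fold axis h@16; visible region now rows[16,32) x cols[4,5) = 16x1
Op 5 cut(15, 0): punch at orig (31,4); cuts so far [(31, 4)]; region rows[16,32) x cols[4,5) = 16x1
Op 6 cut(10, 0): punch at orig (26,4); cuts so far [(26, 4), (31, 4)]; region rows[16,32) x cols[4,5) = 16x1
Unfold 1 (reflect across h@16): 4 holes -> [(0, 4), (5, 4), (26, 4), (31, 4)]
Unfold 2 (reflect across v@5): 8 holes -> [(0, 4), (0, 5), (5, 4), (5, 5), (26, 4), (26, 5), (31, 4), (31, 5)]
Unfold 3 (reflect across v@6): 16 holes -> [(0, 4), (0, 5), (0, 6), (0, 7), (5, 4), (5, 5), (5, 6), (5, 7), (26, 4), (26, 5), (26, 6), (26, 7), (31, 4), (31, 5), (31, 6), (31, 7)]
Unfold 4 (reflect across v@4): 32 holes -> [(0, 0), (0, 1), (0, 2), (0, 3), (0, 4), (0, 5), (0, 6), (0, 7), (5, 0), (5, 1), (5, 2), (5, 3), (5, 4), (5, 5), (5, 6), (5, 7), (26, 0), (26, 1), (26, 2), (26, 3), (26, 4), (26, 5), (26, 6), (26, 7), (31, 0), (31, 1), (31, 2), (31, 3), (31, 4), (31, 5), (31, 6), (31, 7)]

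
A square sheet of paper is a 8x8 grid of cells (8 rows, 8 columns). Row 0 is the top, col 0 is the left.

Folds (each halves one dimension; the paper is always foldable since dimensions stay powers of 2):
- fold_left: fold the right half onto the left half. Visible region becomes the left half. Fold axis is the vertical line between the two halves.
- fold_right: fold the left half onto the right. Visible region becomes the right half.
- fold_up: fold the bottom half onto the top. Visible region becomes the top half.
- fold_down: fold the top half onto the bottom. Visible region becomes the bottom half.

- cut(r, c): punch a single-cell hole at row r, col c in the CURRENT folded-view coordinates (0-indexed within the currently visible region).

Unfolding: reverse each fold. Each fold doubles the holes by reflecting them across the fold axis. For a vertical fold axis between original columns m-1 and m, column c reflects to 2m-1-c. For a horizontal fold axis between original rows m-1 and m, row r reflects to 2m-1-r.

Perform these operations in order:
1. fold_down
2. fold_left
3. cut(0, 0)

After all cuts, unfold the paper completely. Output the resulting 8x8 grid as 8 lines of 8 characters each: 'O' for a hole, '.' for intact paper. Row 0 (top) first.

Answer: ........
........
........
O......O
O......O
........
........
........

Derivation:
Op 1 fold_down: fold axis h@4; visible region now rows[4,8) x cols[0,8) = 4x8
Op 2 fold_left: fold axis v@4; visible region now rows[4,8) x cols[0,4) = 4x4
Op 3 cut(0, 0): punch at orig (4,0); cuts so far [(4, 0)]; region rows[4,8) x cols[0,4) = 4x4
Unfold 1 (reflect across v@4): 2 holes -> [(4, 0), (4, 7)]
Unfold 2 (reflect across h@4): 4 holes -> [(3, 0), (3, 7), (4, 0), (4, 7)]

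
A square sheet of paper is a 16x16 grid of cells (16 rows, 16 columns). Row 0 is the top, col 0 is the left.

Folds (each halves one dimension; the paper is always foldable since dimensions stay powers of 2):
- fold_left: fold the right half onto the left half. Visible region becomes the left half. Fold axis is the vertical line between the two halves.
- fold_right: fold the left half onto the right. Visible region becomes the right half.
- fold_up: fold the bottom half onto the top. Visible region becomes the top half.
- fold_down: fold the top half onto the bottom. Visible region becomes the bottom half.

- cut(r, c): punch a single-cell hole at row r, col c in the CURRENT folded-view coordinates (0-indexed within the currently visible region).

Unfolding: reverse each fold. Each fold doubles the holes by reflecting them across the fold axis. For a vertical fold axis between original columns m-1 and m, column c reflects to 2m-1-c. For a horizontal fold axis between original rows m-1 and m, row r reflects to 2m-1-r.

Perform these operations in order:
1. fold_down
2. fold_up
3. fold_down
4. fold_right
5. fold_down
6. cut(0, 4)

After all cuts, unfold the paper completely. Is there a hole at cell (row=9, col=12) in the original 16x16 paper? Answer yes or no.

Answer: yes

Derivation:
Op 1 fold_down: fold axis h@8; visible region now rows[8,16) x cols[0,16) = 8x16
Op 2 fold_up: fold axis h@12; visible region now rows[8,12) x cols[0,16) = 4x16
Op 3 fold_down: fold axis h@10; visible region now rows[10,12) x cols[0,16) = 2x16
Op 4 fold_right: fold axis v@8; visible region now rows[10,12) x cols[8,16) = 2x8
Op 5 fold_down: fold axis h@11; visible region now rows[11,12) x cols[8,16) = 1x8
Op 6 cut(0, 4): punch at orig (11,12); cuts so far [(11, 12)]; region rows[11,12) x cols[8,16) = 1x8
Unfold 1 (reflect across h@11): 2 holes -> [(10, 12), (11, 12)]
Unfold 2 (reflect across v@8): 4 holes -> [(10, 3), (10, 12), (11, 3), (11, 12)]
Unfold 3 (reflect across h@10): 8 holes -> [(8, 3), (8, 12), (9, 3), (9, 12), (10, 3), (10, 12), (11, 3), (11, 12)]
Unfold 4 (reflect across h@12): 16 holes -> [(8, 3), (8, 12), (9, 3), (9, 12), (10, 3), (10, 12), (11, 3), (11, 12), (12, 3), (12, 12), (13, 3), (13, 12), (14, 3), (14, 12), (15, 3), (15, 12)]
Unfold 5 (reflect across h@8): 32 holes -> [(0, 3), (0, 12), (1, 3), (1, 12), (2, 3), (2, 12), (3, 3), (3, 12), (4, 3), (4, 12), (5, 3), (5, 12), (6, 3), (6, 12), (7, 3), (7, 12), (8, 3), (8, 12), (9, 3), (9, 12), (10, 3), (10, 12), (11, 3), (11, 12), (12, 3), (12, 12), (13, 3), (13, 12), (14, 3), (14, 12), (15, 3), (15, 12)]
Holes: [(0, 3), (0, 12), (1, 3), (1, 12), (2, 3), (2, 12), (3, 3), (3, 12), (4, 3), (4, 12), (5, 3), (5, 12), (6, 3), (6, 12), (7, 3), (7, 12), (8, 3), (8, 12), (9, 3), (9, 12), (10, 3), (10, 12), (11, 3), (11, 12), (12, 3), (12, 12), (13, 3), (13, 12), (14, 3), (14, 12), (15, 3), (15, 12)]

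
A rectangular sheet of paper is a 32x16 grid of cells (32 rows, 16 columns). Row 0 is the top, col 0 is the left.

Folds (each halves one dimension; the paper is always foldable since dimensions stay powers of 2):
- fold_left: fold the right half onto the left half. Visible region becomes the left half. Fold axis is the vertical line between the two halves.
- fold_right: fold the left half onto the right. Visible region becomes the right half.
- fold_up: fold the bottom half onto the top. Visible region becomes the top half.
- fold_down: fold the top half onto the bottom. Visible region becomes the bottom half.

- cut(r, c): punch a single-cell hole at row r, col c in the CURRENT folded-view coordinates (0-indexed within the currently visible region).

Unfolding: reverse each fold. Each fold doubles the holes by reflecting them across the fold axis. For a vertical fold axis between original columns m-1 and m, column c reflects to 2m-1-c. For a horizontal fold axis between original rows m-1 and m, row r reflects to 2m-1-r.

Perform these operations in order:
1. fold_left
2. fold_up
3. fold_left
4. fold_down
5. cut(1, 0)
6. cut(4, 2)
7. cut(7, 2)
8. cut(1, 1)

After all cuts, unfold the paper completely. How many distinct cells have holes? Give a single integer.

Answer: 64

Derivation:
Op 1 fold_left: fold axis v@8; visible region now rows[0,32) x cols[0,8) = 32x8
Op 2 fold_up: fold axis h@16; visible region now rows[0,16) x cols[0,8) = 16x8
Op 3 fold_left: fold axis v@4; visible region now rows[0,16) x cols[0,4) = 16x4
Op 4 fold_down: fold axis h@8; visible region now rows[8,16) x cols[0,4) = 8x4
Op 5 cut(1, 0): punch at orig (9,0); cuts so far [(9, 0)]; region rows[8,16) x cols[0,4) = 8x4
Op 6 cut(4, 2): punch at orig (12,2); cuts so far [(9, 0), (12, 2)]; region rows[8,16) x cols[0,4) = 8x4
Op 7 cut(7, 2): punch at orig (15,2); cuts so far [(9, 0), (12, 2), (15, 2)]; region rows[8,16) x cols[0,4) = 8x4
Op 8 cut(1, 1): punch at orig (9,1); cuts so far [(9, 0), (9, 1), (12, 2), (15, 2)]; region rows[8,16) x cols[0,4) = 8x4
Unfold 1 (reflect across h@8): 8 holes -> [(0, 2), (3, 2), (6, 0), (6, 1), (9, 0), (9, 1), (12, 2), (15, 2)]
Unfold 2 (reflect across v@4): 16 holes -> [(0, 2), (0, 5), (3, 2), (3, 5), (6, 0), (6, 1), (6, 6), (6, 7), (9, 0), (9, 1), (9, 6), (9, 7), (12, 2), (12, 5), (15, 2), (15, 5)]
Unfold 3 (reflect across h@16): 32 holes -> [(0, 2), (0, 5), (3, 2), (3, 5), (6, 0), (6, 1), (6, 6), (6, 7), (9, 0), (9, 1), (9, 6), (9, 7), (12, 2), (12, 5), (15, 2), (15, 5), (16, 2), (16, 5), (19, 2), (19, 5), (22, 0), (22, 1), (22, 6), (22, 7), (25, 0), (25, 1), (25, 6), (25, 7), (28, 2), (28, 5), (31, 2), (31, 5)]
Unfold 4 (reflect across v@8): 64 holes -> [(0, 2), (0, 5), (0, 10), (0, 13), (3, 2), (3, 5), (3, 10), (3, 13), (6, 0), (6, 1), (6, 6), (6, 7), (6, 8), (6, 9), (6, 14), (6, 15), (9, 0), (9, 1), (9, 6), (9, 7), (9, 8), (9, 9), (9, 14), (9, 15), (12, 2), (12, 5), (12, 10), (12, 13), (15, 2), (15, 5), (15, 10), (15, 13), (16, 2), (16, 5), (16, 10), (16, 13), (19, 2), (19, 5), (19, 10), (19, 13), (22, 0), (22, 1), (22, 6), (22, 7), (22, 8), (22, 9), (22, 14), (22, 15), (25, 0), (25, 1), (25, 6), (25, 7), (25, 8), (25, 9), (25, 14), (25, 15), (28, 2), (28, 5), (28, 10), (28, 13), (31, 2), (31, 5), (31, 10), (31, 13)]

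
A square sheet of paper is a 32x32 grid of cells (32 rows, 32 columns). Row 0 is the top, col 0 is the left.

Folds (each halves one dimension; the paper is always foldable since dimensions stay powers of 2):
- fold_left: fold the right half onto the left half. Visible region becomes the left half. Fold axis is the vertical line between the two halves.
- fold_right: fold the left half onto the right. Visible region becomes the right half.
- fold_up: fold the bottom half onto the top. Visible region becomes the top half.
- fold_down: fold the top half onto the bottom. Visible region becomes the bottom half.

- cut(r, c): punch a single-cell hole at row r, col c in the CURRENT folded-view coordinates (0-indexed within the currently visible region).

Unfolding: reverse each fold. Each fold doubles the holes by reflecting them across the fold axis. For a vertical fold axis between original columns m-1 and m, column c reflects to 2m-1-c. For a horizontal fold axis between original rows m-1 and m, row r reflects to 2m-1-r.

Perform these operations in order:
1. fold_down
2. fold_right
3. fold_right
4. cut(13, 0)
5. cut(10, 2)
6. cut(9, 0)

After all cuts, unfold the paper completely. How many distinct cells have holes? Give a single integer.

Answer: 24

Derivation:
Op 1 fold_down: fold axis h@16; visible region now rows[16,32) x cols[0,32) = 16x32
Op 2 fold_right: fold axis v@16; visible region now rows[16,32) x cols[16,32) = 16x16
Op 3 fold_right: fold axis v@24; visible region now rows[16,32) x cols[24,32) = 16x8
Op 4 cut(13, 0): punch at orig (29,24); cuts so far [(29, 24)]; region rows[16,32) x cols[24,32) = 16x8
Op 5 cut(10, 2): punch at orig (26,26); cuts so far [(26, 26), (29, 24)]; region rows[16,32) x cols[24,32) = 16x8
Op 6 cut(9, 0): punch at orig (25,24); cuts so far [(25, 24), (26, 26), (29, 24)]; region rows[16,32) x cols[24,32) = 16x8
Unfold 1 (reflect across v@24): 6 holes -> [(25, 23), (25, 24), (26, 21), (26, 26), (29, 23), (29, 24)]
Unfold 2 (reflect across v@16): 12 holes -> [(25, 7), (25, 8), (25, 23), (25, 24), (26, 5), (26, 10), (26, 21), (26, 26), (29, 7), (29, 8), (29, 23), (29, 24)]
Unfold 3 (reflect across h@16): 24 holes -> [(2, 7), (2, 8), (2, 23), (2, 24), (5, 5), (5, 10), (5, 21), (5, 26), (6, 7), (6, 8), (6, 23), (6, 24), (25, 7), (25, 8), (25, 23), (25, 24), (26, 5), (26, 10), (26, 21), (26, 26), (29, 7), (29, 8), (29, 23), (29, 24)]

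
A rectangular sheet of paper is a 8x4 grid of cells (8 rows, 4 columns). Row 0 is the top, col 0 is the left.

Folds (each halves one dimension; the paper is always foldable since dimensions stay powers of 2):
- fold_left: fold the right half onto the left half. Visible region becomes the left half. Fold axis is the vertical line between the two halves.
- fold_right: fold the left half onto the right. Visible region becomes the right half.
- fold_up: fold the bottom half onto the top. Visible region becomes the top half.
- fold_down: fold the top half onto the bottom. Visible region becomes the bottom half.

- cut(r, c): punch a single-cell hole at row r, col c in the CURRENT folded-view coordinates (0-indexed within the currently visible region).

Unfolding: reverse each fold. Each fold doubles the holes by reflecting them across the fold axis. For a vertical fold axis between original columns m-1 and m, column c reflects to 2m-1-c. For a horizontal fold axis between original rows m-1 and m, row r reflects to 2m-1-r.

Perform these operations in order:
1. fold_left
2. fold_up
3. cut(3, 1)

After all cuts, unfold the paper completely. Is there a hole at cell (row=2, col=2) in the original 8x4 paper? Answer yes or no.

Answer: no

Derivation:
Op 1 fold_left: fold axis v@2; visible region now rows[0,8) x cols[0,2) = 8x2
Op 2 fold_up: fold axis h@4; visible region now rows[0,4) x cols[0,2) = 4x2
Op 3 cut(3, 1): punch at orig (3,1); cuts so far [(3, 1)]; region rows[0,4) x cols[0,2) = 4x2
Unfold 1 (reflect across h@4): 2 holes -> [(3, 1), (4, 1)]
Unfold 2 (reflect across v@2): 4 holes -> [(3, 1), (3, 2), (4, 1), (4, 2)]
Holes: [(3, 1), (3, 2), (4, 1), (4, 2)]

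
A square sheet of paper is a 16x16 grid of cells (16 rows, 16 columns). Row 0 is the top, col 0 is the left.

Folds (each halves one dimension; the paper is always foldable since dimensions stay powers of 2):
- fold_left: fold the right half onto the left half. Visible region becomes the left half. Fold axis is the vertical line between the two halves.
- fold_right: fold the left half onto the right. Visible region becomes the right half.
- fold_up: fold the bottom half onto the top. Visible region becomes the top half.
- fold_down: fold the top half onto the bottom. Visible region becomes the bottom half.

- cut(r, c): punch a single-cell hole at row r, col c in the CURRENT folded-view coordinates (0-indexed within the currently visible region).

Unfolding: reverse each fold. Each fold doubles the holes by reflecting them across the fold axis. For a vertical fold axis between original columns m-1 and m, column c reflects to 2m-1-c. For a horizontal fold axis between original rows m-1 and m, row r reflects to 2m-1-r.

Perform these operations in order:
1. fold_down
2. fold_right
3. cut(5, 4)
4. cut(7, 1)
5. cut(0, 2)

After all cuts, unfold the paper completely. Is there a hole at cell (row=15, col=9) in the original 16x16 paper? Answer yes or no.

Op 1 fold_down: fold axis h@8; visible region now rows[8,16) x cols[0,16) = 8x16
Op 2 fold_right: fold axis v@8; visible region now rows[8,16) x cols[8,16) = 8x8
Op 3 cut(5, 4): punch at orig (13,12); cuts so far [(13, 12)]; region rows[8,16) x cols[8,16) = 8x8
Op 4 cut(7, 1): punch at orig (15,9); cuts so far [(13, 12), (15, 9)]; region rows[8,16) x cols[8,16) = 8x8
Op 5 cut(0, 2): punch at orig (8,10); cuts so far [(8, 10), (13, 12), (15, 9)]; region rows[8,16) x cols[8,16) = 8x8
Unfold 1 (reflect across v@8): 6 holes -> [(8, 5), (8, 10), (13, 3), (13, 12), (15, 6), (15, 9)]
Unfold 2 (reflect across h@8): 12 holes -> [(0, 6), (0, 9), (2, 3), (2, 12), (7, 5), (7, 10), (8, 5), (8, 10), (13, 3), (13, 12), (15, 6), (15, 9)]
Holes: [(0, 6), (0, 9), (2, 3), (2, 12), (7, 5), (7, 10), (8, 5), (8, 10), (13, 3), (13, 12), (15, 6), (15, 9)]

Answer: yes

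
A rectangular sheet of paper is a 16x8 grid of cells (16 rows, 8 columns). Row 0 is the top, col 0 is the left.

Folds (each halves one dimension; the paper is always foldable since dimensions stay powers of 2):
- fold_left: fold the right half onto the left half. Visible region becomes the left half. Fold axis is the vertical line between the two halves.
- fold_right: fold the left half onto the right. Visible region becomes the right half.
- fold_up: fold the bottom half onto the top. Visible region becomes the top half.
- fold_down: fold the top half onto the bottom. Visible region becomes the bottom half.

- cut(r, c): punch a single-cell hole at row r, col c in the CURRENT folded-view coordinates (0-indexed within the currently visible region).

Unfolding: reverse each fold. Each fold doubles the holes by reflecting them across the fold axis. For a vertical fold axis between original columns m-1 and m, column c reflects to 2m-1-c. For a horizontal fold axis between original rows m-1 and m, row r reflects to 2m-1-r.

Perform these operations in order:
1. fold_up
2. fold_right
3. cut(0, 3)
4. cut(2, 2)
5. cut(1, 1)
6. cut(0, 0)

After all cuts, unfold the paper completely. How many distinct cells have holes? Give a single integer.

Op 1 fold_up: fold axis h@8; visible region now rows[0,8) x cols[0,8) = 8x8
Op 2 fold_right: fold axis v@4; visible region now rows[0,8) x cols[4,8) = 8x4
Op 3 cut(0, 3): punch at orig (0,7); cuts so far [(0, 7)]; region rows[0,8) x cols[4,8) = 8x4
Op 4 cut(2, 2): punch at orig (2,6); cuts so far [(0, 7), (2, 6)]; region rows[0,8) x cols[4,8) = 8x4
Op 5 cut(1, 1): punch at orig (1,5); cuts so far [(0, 7), (1, 5), (2, 6)]; region rows[0,8) x cols[4,8) = 8x4
Op 6 cut(0, 0): punch at orig (0,4); cuts so far [(0, 4), (0, 7), (1, 5), (2, 6)]; region rows[0,8) x cols[4,8) = 8x4
Unfold 1 (reflect across v@4): 8 holes -> [(0, 0), (0, 3), (0, 4), (0, 7), (1, 2), (1, 5), (2, 1), (2, 6)]
Unfold 2 (reflect across h@8): 16 holes -> [(0, 0), (0, 3), (0, 4), (0, 7), (1, 2), (1, 5), (2, 1), (2, 6), (13, 1), (13, 6), (14, 2), (14, 5), (15, 0), (15, 3), (15, 4), (15, 7)]

Answer: 16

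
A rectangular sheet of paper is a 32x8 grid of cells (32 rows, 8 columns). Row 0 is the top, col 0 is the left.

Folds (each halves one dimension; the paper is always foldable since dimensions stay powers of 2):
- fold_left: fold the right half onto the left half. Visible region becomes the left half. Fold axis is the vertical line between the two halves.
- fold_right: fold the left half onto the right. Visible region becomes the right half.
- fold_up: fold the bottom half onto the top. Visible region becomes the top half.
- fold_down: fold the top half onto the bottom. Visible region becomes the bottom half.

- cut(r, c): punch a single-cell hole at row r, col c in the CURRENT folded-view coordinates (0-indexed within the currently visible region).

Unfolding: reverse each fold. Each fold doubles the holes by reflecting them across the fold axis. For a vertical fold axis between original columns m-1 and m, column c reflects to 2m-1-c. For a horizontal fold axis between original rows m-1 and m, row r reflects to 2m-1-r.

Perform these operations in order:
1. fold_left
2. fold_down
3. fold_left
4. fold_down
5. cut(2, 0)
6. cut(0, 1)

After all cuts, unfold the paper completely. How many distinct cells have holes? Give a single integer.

Answer: 32

Derivation:
Op 1 fold_left: fold axis v@4; visible region now rows[0,32) x cols[0,4) = 32x4
Op 2 fold_down: fold axis h@16; visible region now rows[16,32) x cols[0,4) = 16x4
Op 3 fold_left: fold axis v@2; visible region now rows[16,32) x cols[0,2) = 16x2
Op 4 fold_down: fold axis h@24; visible region now rows[24,32) x cols[0,2) = 8x2
Op 5 cut(2, 0): punch at orig (26,0); cuts so far [(26, 0)]; region rows[24,32) x cols[0,2) = 8x2
Op 6 cut(0, 1): punch at orig (24,1); cuts so far [(24, 1), (26, 0)]; region rows[24,32) x cols[0,2) = 8x2
Unfold 1 (reflect across h@24): 4 holes -> [(21, 0), (23, 1), (24, 1), (26, 0)]
Unfold 2 (reflect across v@2): 8 holes -> [(21, 0), (21, 3), (23, 1), (23, 2), (24, 1), (24, 2), (26, 0), (26, 3)]
Unfold 3 (reflect across h@16): 16 holes -> [(5, 0), (5, 3), (7, 1), (7, 2), (8, 1), (8, 2), (10, 0), (10, 3), (21, 0), (21, 3), (23, 1), (23, 2), (24, 1), (24, 2), (26, 0), (26, 3)]
Unfold 4 (reflect across v@4): 32 holes -> [(5, 0), (5, 3), (5, 4), (5, 7), (7, 1), (7, 2), (7, 5), (7, 6), (8, 1), (8, 2), (8, 5), (8, 6), (10, 0), (10, 3), (10, 4), (10, 7), (21, 0), (21, 3), (21, 4), (21, 7), (23, 1), (23, 2), (23, 5), (23, 6), (24, 1), (24, 2), (24, 5), (24, 6), (26, 0), (26, 3), (26, 4), (26, 7)]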